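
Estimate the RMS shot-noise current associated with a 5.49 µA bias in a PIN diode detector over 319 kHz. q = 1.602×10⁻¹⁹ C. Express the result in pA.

749 pA

I_n = √(2qI·B)
2qI·B = 2 × 1.602×10⁻¹⁹ × 5.49×10⁻⁶ × 3.19×10⁵ = 5.61×10⁻¹⁹ A²
I_n = √(5.61×10⁻¹⁹) = 7.49×10⁻¹⁰ A = 749 pA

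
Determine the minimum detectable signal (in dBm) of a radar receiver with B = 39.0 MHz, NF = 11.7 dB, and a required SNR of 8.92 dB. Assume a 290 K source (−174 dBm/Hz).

−77.5 dBm

Sensitivity = −174 + 10 log₁₀(B) + NF + SNR_min
= −174 + 75.91 + 11.7 + 8.92
= −77.47 dBm → −77.5 dBm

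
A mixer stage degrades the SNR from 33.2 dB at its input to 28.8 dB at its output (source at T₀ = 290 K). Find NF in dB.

4.4 dB

NF (dB) = SNR_in(dB) − SNR_out(dB) when the source is at T₀
NF = 33.2 − 28.8 = 4.4 dB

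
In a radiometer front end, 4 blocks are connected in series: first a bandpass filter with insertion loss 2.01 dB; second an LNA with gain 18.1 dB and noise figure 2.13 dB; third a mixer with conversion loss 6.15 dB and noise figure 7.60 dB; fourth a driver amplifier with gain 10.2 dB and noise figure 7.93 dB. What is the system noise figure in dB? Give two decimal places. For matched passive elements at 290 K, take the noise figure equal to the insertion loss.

5.10 dB

Convert to linear (a loss of L dB is a gain of −L dB): F_i = 10^(NF_i/10), G_i = 10^(G_i,dB/10)
  Stage 1: F_1 = 10^(2.01/10) = 1.589, G_1 = 10^(−2.01/10) = 0.6295
  Stage 2: F_2 = 10^(2.13/10) = 1.633, G_2 = 10^(18.1/10) = 64.57
  Stage 3: F_3 = 10^(7.60/10) = 5.754, G_3 = 10^(−6.15/10) = 0.2427
  Stage 4: F_4 = 10^(7.93/10) = 6.209, G_4 = 10^(10.2/10) = 10.47
Friis cascade:
  F = 1.589 + (1.633 − 1)/0.6295 + (5.754 − 1)/40.64 + (6.209 − 1)/9.863 = 3.239
NF = 10 log₁₀(3.239) = 5.10 dB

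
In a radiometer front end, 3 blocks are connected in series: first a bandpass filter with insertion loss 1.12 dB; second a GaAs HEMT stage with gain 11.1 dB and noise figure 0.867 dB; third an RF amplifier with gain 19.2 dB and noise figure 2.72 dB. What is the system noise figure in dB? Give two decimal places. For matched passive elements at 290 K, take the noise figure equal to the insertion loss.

2.22 dB

Convert to linear (a loss of L dB is a gain of −L dB): F_i = 10^(NF_i/10), G_i = 10^(G_i,dB/10)
  Stage 1: F_1 = 10^(1.12/10) = 1.294, G_1 = 10^(−1.12/10) = 0.7727
  Stage 2: F_2 = 10^(0.867/10) = 1.221, G_2 = 10^(11.1/10) = 12.88
  Stage 3: F_3 = 10^(2.72/10) = 1.871, G_3 = 10^(19.2/10) = 83.18
Friis cascade:
  F = 1.294 + (1.221 − 1)/0.7727 + (1.871 − 1)/9.954 = 1.668
NF = 10 log₁₀(1.668) = 2.22 dB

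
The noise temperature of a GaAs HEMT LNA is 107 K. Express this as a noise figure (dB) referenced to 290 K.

1.36 dB

F = 1 + T_e/T₀ = 1 + 107/290 = 1.36897
NF = 10 log₁₀(1.36897) = 1.36 dB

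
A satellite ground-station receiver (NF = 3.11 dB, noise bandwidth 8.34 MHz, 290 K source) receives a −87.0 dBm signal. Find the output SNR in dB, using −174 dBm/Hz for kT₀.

14.7 dB

Noise floor: N = −174 + 10 log₁₀(B) + NF
10 log₁₀(8.34×10⁶) = 69.21 dB
N = −174 + 69.21 + 3.11 = −101.68 dBm
SNR = P_sig − N = −87.0 − (−101.68) = 14.68 dB → 14.7 dB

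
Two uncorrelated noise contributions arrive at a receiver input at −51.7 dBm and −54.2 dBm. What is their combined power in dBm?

Convert to linear, add, convert back:
P₁ = 6.76×10⁻⁹ W, P₂ = 3.80×10⁻⁹ W
P_tot = 1.06×10⁻⁸ W → 10 log₁₀(P_tot / 10⁻³) = −49.8 dBm

−49.8 dBm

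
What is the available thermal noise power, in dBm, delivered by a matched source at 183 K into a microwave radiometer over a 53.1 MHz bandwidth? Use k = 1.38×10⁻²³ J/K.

−98.7 dBm

P_n = kTB = 1.38×10⁻²³ × 183 × 5.31×10⁷ = 1.34×10⁻¹³ W
In dBm: 10 log₁₀(1.34×10⁻¹³ / 10⁻³) = −98.7 dBm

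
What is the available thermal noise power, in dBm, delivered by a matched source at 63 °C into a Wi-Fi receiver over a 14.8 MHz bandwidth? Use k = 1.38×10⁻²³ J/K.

−101.6 dBm

T = 63 °C + 273.15 = 336.15 K
P_n = kTB = 1.38×10⁻²³ × 336.15 × 1.48×10⁷ = 6.87×10⁻¹⁴ W
In dBm: 10 log₁₀(6.87×10⁻¹⁴ / 10⁻³) = −101.6 dBm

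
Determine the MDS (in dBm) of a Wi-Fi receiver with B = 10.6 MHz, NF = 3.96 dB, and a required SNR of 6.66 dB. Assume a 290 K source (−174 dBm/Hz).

Sensitivity = −174 + 10 log₁₀(B) + NF + SNR_min
= −174 + 70.25 + 3.96 + 6.66
= −93.13 dBm → −93.1 dBm

−93.1 dBm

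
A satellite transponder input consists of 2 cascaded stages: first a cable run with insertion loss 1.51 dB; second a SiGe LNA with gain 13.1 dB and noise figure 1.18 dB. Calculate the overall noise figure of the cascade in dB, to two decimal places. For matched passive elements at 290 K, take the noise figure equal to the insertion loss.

Convert to linear (a loss of L dB is a gain of −L dB): F_i = 10^(NF_i/10), G_i = 10^(G_i,dB/10)
  Stage 1: F_1 = 10^(1.51/10) = 1.416, G_1 = 10^(−1.51/10) = 0.7063
  Stage 2: F_2 = 10^(1.18/10) = 1.312, G_2 = 10^(13.1/10) = 20.42
Friis cascade:
  F = 1.416 + (1.312 − 1)/0.7063 = 1.858
NF = 10 log₁₀(1.858) = 2.69 dB

2.69 dB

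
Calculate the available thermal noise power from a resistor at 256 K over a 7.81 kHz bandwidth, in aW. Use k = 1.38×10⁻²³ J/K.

27.6 aW

P_n = kTB = 1.38×10⁻²³ × 256 × 7.81×10³ = 2.76×10⁻¹⁷ W = 27.6 aW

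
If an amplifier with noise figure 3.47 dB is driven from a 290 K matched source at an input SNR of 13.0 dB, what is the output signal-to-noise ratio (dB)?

9.53 dB

By definition F = SNR_in/SNR_out, so in dB: SNR_out = SNR_in − NF
SNR_out = 13.0 − 3.47 = 9.53 dB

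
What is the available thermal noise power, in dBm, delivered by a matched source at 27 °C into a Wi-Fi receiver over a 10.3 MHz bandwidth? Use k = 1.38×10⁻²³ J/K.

−103.7 dBm

T = 27 °C + 273.15 = 300.15 K
P_n = kTB = 1.38×10⁻²³ × 300.15 × 1.03×10⁷ = 4.27×10⁻¹⁴ W
In dBm: 10 log₁₀(4.27×10⁻¹⁴ / 10⁻³) = −103.7 dBm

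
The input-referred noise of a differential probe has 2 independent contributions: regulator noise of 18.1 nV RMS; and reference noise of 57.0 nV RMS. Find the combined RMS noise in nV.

Uncorrelated sources add in power (mean-square): V_tot = √(ΣV_i²)
V_tot = √[(1.81×10⁻⁸)² + (5.70×10⁻⁸)²] = 5.98×10⁻⁸ V = 59.8 nV

59.8 nV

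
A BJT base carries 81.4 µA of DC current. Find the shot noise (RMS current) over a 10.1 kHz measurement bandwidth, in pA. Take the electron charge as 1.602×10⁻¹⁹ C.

513 pA

I_n = √(2qI·B)
2qI·B = 2 × 1.602×10⁻¹⁹ × 8.14×10⁻⁵ × 1.01×10⁴ = 2.63×10⁻¹⁹ A²
I_n = √(2.63×10⁻¹⁹) = 5.13×10⁻¹⁰ A = 513 pA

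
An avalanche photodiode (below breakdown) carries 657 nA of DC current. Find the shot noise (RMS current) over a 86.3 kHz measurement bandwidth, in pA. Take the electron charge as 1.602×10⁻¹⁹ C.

I_n = √(2qI·B)
2qI·B = 2 × 1.602×10⁻¹⁹ × 6.57×10⁻⁷ × 8.63×10⁴ = 1.82×10⁻²⁰ A²
I_n = √(1.82×10⁻²⁰) = 1.35×10⁻¹⁰ A = 135 pA

135 pA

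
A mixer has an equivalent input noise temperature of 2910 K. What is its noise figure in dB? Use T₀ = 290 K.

F = 1 + T_e/T₀ = 1 + 2910/290 = 11.0345
NF = 10 log₁₀(11.0345) = 10.43 dB

10.43 dB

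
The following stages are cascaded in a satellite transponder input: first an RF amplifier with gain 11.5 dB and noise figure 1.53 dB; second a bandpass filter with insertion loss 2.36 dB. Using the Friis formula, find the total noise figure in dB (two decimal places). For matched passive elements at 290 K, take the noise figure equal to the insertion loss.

1.68 dB

Convert to linear (a loss of L dB is a gain of −L dB): F_i = 10^(NF_i/10), G_i = 10^(G_i,dB/10)
  Stage 1: F_1 = 10^(1.53/10) = 1.422, G_1 = 10^(11.5/10) = 14.13
  Stage 2: F_2 = 10^(2.36/10) = 1.722, G_2 = 10^(−2.36/10) = 0.5808
Friis cascade:
  F = 1.422 + (1.722 − 1)/14.13 = 1.473
NF = 10 log₁₀(1.473) = 1.68 dB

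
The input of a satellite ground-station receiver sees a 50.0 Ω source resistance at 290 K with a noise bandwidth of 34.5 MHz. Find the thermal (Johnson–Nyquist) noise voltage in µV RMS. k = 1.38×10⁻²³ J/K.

5.25 µV

V_n = √(4kTRB)
4kTRB = 4 × 1.38×10⁻²³ × 290 × 5.00×10¹ × 3.45×10⁷ = 2.76×10⁻¹¹ V²
V_n = √(2.76×10⁻¹¹) = 5.25×10⁻⁶ V = 5.25 µV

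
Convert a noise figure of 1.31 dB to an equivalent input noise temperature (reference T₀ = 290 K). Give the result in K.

102 K

F = 10^(1.31/10) = 1.35207
T_e = (F − 1)·T₀ = (1.35207 − 1) × 290 = 102 K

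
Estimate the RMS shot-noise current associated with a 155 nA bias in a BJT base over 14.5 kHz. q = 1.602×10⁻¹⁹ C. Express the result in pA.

I_n = √(2qI·B)
2qI·B = 2 × 1.602×10⁻¹⁹ × 1.55×10⁻⁷ × 1.45×10⁴ = 7.20×10⁻²² A²
I_n = √(7.20×10⁻²²) = 2.68×10⁻¹¹ A = 26.8 pA

26.8 pA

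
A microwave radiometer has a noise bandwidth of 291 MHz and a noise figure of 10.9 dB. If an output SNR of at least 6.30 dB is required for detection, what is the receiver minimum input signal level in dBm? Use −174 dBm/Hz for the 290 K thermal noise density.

Sensitivity = −174 + 10 log₁₀(B) + NF + SNR_min
= −174 + 84.64 + 10.9 + 6.30
= −72.16 dBm → −72.2 dBm

−72.2 dBm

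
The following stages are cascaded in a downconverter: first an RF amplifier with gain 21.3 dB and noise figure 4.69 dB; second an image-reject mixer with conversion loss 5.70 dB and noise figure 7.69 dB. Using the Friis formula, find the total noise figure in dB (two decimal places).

Convert to linear (a loss of L dB is a gain of −L dB): F_i = 10^(NF_i/10), G_i = 10^(G_i,dB/10)
  Stage 1: F_1 = 10^(4.69/10) = 2.944, G_1 = 10^(21.3/10) = 134.9
  Stage 2: F_2 = 10^(7.69/10) = 5.875, G_2 = 10^(−5.70/10) = 0.2692
Friis cascade:
  F = 2.944 + (5.875 − 1)/134.9 = 2.981
NF = 10 log₁₀(2.981) = 4.74 dB

4.74 dB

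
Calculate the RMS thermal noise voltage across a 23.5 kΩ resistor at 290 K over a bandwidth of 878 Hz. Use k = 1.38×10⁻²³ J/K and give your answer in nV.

575 nV

V_n = √(4kTRB)
4kTRB = 4 × 1.38×10⁻²³ × 290 × 2.35×10⁴ × 8.78×10² = 3.30×10⁻¹³ V²
V_n = √(3.30×10⁻¹³) = 5.75×10⁻⁷ V = 575 nV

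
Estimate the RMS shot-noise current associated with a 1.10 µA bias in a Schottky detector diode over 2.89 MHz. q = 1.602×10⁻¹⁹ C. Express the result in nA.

I_n = √(2qI·B)
2qI·B = 2 × 1.602×10⁻¹⁹ × 1.10×10⁻⁶ × 2.89×10⁶ = 1.02×10⁻¹⁸ A²
I_n = √(1.02×10⁻¹⁸) = 1.01×10⁻⁹ A = 1.01 nA

1.01 nA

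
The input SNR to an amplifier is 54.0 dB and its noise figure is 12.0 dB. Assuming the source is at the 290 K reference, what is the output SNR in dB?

42.0 dB

By definition F = SNR_in/SNR_out, so in dB: SNR_out = SNR_in − NF
SNR_out = 54.0 − 12.0 = 42.0 dB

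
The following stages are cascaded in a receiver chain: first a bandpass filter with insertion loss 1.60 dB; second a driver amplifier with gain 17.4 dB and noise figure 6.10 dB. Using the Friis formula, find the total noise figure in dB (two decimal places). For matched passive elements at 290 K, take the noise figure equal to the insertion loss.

Convert to linear (a loss of L dB is a gain of −L dB): F_i = 10^(NF_i/10), G_i = 10^(G_i,dB/10)
  Stage 1: F_1 = 10^(1.60/10) = 1.445, G_1 = 10^(−1.60/10) = 0.6918
  Stage 2: F_2 = 10^(6.10/10) = 4.074, G_2 = 10^(17.4/10) = 54.95
Friis cascade:
  F = 1.445 + (4.074 − 1)/0.6918 = 5.888
NF = 10 log₁₀(5.888) = 7.70 dB

7.70 dB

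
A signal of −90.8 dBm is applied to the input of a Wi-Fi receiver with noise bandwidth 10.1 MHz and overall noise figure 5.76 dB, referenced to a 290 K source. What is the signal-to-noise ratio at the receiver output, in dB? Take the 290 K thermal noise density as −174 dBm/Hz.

7.4 dB

Noise floor: N = −174 + 10 log₁₀(B) + NF
10 log₁₀(1.01×10⁷) = 70.04 dB
N = −174 + 70.04 + 5.76 = −98.20 dBm
SNR = P_sig − N = −90.8 − (−98.20) = 7.40 dB → 7.4 dB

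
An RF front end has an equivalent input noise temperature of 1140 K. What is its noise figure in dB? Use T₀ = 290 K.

6.93 dB

F = 1 + T_e/T₀ = 1 + 1140/290 = 4.93103
NF = 10 log₁₀(4.93103) = 6.93 dB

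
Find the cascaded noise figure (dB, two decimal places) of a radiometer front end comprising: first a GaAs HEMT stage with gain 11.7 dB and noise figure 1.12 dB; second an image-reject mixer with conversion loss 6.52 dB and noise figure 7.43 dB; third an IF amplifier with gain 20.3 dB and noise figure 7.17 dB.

4.59 dB

Convert to linear (a loss of L dB is a gain of −L dB): F_i = 10^(NF_i/10), G_i = 10^(G_i,dB/10)
  Stage 1: F_1 = 10^(1.12/10) = 1.294, G_1 = 10^(11.7/10) = 14.79
  Stage 2: F_2 = 10^(7.43/10) = 5.534, G_2 = 10^(−6.52/10) = 0.2228
  Stage 3: F_3 = 10^(7.17/10) = 5.212, G_3 = 10^(20.3/10) = 107.2
Friis cascade:
  F = 1.294 + (5.534 − 1)/14.79 + (5.212 − 1)/3.296 = 2.879
NF = 10 log₁₀(2.879) = 4.59 dB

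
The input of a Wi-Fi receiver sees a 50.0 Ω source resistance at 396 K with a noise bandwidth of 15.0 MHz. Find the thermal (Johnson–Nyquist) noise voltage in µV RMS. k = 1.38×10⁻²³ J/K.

4.05 µV

V_n = √(4kTRB)
4kTRB = 4 × 1.38×10⁻²³ × 396 × 5.00×10¹ × 1.50×10⁷ = 1.64×10⁻¹¹ V²
V_n = √(1.64×10⁻¹¹) = 4.05×10⁻⁶ V = 4.05 µV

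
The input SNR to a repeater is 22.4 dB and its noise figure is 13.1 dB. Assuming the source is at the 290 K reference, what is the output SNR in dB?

By definition F = SNR_in/SNR_out, so in dB: SNR_out = SNR_in − NF
SNR_out = 22.4 − 13.1 = 9.3 dB

9.3 dB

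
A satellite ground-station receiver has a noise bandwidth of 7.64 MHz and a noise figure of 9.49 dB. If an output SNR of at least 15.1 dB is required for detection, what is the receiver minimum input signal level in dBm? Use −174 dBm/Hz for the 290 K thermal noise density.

Sensitivity = −174 + 10 log₁₀(B) + NF + SNR_min
= −174 + 68.83 + 9.49 + 15.1
= −80.58 dBm → −80.6 dBm

−80.6 dBm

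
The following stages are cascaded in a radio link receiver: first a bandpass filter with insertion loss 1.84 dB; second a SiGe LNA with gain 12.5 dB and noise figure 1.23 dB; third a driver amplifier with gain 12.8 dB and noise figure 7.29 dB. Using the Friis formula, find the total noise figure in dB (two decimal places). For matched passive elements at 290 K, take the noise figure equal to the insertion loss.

3.81 dB

Convert to linear (a loss of L dB is a gain of −L dB): F_i = 10^(NF_i/10), G_i = 10^(G_i,dB/10)
  Stage 1: F_1 = 10^(1.84/10) = 1.528, G_1 = 10^(−1.84/10) = 0.6546
  Stage 2: F_2 = 10^(1.23/10) = 1.327, G_2 = 10^(12.5/10) = 17.78
  Stage 3: F_3 = 10^(7.29/10) = 5.358, G_3 = 10^(12.8/10) = 19.05
Friis cascade:
  F = 1.528 + (1.327 − 1)/0.6546 + (5.358 − 1)/11.64 = 2.402
NF = 10 log₁₀(2.402) = 3.81 dB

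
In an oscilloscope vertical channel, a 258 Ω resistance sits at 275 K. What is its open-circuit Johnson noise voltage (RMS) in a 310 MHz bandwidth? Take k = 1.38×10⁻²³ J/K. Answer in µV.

V_n = √(4kTRB)
4kTRB = 4 × 1.38×10⁻²³ × 275 × 2.58×10² × 3.10×10⁸ = 1.21×10⁻⁹ V²
V_n = √(1.21×10⁻⁹) = 3.48×10⁻⁵ V = 34.8 µV

34.8 µV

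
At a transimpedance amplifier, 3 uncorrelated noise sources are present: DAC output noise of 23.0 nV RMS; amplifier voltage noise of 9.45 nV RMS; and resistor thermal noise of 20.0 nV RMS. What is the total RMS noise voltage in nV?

Uncorrelated sources add in power (mean-square): V_tot = √(ΣV_i²)
V_tot = √[(2.30×10⁻⁸)² + (9.45×10⁻⁹)² + (2.00×10⁻⁸)²] = 3.19×10⁻⁸ V = 31.9 nV

31.9 nV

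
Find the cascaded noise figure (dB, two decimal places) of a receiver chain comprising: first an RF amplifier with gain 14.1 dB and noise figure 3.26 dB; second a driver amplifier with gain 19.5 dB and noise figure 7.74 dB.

3.64 dB

Convert to linear (a loss of L dB is a gain of −L dB): F_i = 10^(NF_i/10), G_i = 10^(G_i,dB/10)
  Stage 1: F_1 = 10^(3.26/10) = 2.118, G_1 = 10^(14.1/10) = 25.70
  Stage 2: F_2 = 10^(7.74/10) = 5.943, G_2 = 10^(19.5/10) = 89.13
Friis cascade:
  F = 2.118 + (5.943 − 1)/25.70 = 2.311
NF = 10 log₁₀(2.311) = 3.64 dB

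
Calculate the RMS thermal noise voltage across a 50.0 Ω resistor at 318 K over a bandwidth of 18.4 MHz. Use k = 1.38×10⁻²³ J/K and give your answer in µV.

V_n = √(4kTRB)
4kTRB = 4 × 1.38×10⁻²³ × 318 × 5.00×10¹ × 1.84×10⁷ = 1.61×10⁻¹¹ V²
V_n = √(1.61×10⁻¹¹) = 4.02×10⁻⁶ V = 4.02 µV

4.02 µV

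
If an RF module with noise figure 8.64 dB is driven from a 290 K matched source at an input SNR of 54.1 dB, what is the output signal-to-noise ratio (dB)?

By definition F = SNR_in/SNR_out, so in dB: SNR_out = SNR_in − NF
SNR_out = 54.1 − 8.64 = 45.46 dB

45.46 dB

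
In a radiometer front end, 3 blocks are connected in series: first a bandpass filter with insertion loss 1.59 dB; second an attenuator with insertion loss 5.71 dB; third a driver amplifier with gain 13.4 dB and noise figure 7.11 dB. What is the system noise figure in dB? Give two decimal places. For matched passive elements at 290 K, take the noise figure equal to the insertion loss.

Convert to linear (a loss of L dB is a gain of −L dB): F_i = 10^(NF_i/10), G_i = 10^(G_i,dB/10)
  Stage 1: F_1 = 10^(1.59/10) = 1.442, G_1 = 10^(−1.59/10) = 0.6934
  Stage 2: F_2 = 10^(5.71/10) = 3.724, G_2 = 10^(−5.71/10) = 0.2685
  Stage 3: F_3 = 10^(7.11/10) = 5.140, G_3 = 10^(13.4/10) = 21.88
Friis cascade:
  F = 1.442 + (3.724 − 1)/0.6934 + (5.140 − 1)/0.1862 = 27.61
NF = 10 log₁₀(27.61) = 14.41 dB

14.41 dB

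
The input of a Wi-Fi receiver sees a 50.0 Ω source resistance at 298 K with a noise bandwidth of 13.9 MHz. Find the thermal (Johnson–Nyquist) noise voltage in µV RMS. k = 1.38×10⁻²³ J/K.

V_n = √(4kTRB)
4kTRB = 4 × 1.38×10⁻²³ × 298 × 5.00×10¹ × 1.39×10⁷ = 1.14×10⁻¹¹ V²
V_n = √(1.14×10⁻¹¹) = 3.38×10⁻⁶ V = 3.38 µV

3.38 µV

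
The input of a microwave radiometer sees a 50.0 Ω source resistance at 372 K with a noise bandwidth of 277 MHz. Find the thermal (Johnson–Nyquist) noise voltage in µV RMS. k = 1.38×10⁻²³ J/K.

16.9 µV

V_n = √(4kTRB)
4kTRB = 4 × 1.38×10⁻²³ × 372 × 5.00×10¹ × 2.77×10⁸ = 2.84×10⁻¹⁰ V²
V_n = √(2.84×10⁻¹⁰) = 1.69×10⁻⁵ V = 16.9 µV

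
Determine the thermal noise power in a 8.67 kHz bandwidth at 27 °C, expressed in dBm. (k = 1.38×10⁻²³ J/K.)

T = 27 °C + 273.15 = 300.15 K
P_n = kTB = 1.38×10⁻²³ × 300.15 × 8.67×10³ = 3.59×10⁻¹⁷ W
In dBm: 10 log₁₀(3.59×10⁻¹⁷ / 10⁻³) = −134.4 dBm

−134.4 dBm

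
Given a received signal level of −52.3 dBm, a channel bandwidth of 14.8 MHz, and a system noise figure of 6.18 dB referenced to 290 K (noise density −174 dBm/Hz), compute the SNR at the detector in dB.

43.8 dB

Noise floor: N = −174 + 10 log₁₀(B) + NF
10 log₁₀(1.48×10⁷) = 71.7 dB
N = −174 + 71.7 + 6.18 = −96.12 dBm
SNR = P_sig − N = −52.3 − (−96.12) = 43.82 dB → 43.8 dB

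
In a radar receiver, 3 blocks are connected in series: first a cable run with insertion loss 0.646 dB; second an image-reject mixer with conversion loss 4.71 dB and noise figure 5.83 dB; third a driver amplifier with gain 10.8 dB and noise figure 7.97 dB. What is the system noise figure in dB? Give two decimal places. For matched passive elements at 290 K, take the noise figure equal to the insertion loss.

13.53 dB

Convert to linear (a loss of L dB is a gain of −L dB): F_i = 10^(NF_i/10), G_i = 10^(G_i,dB/10)
  Stage 1: F_1 = 10^(0.646/10) = 1.160, G_1 = 10^(−0.646/10) = 0.8618
  Stage 2: F_2 = 10^(5.83/10) = 3.828, G_2 = 10^(−4.71/10) = 0.3381
  Stage 3: F_3 = 10^(7.97/10) = 6.266, G_3 = 10^(10.8/10) = 12.02
Friis cascade:
  F = 1.160 + (3.828 − 1)/0.8618 + (6.266 − 1)/0.2913 = 22.52
NF = 10 log₁₀(22.52) = 13.53 dB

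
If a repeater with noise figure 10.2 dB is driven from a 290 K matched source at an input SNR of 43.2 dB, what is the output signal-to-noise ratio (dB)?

33.0 dB

By definition F = SNR_in/SNR_out, so in dB: SNR_out = SNR_in − NF
SNR_out = 43.2 − 10.2 = 33.0 dB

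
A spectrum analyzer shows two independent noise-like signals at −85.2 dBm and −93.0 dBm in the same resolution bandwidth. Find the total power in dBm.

−84.5 dBm

Convert to linear, add, convert back:
P₁ = 3.02×10⁻¹² W, P₂ = 5.01×10⁻¹³ W
P_tot = 3.52×10⁻¹² W → 10 log₁₀(P_tot / 10⁻³) = −84.5 dBm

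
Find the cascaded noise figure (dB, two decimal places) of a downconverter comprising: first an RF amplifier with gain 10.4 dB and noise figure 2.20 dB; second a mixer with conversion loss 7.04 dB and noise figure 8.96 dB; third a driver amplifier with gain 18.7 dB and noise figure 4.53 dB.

Convert to linear (a loss of L dB is a gain of −L dB): F_i = 10^(NF_i/10), G_i = 10^(G_i,dB/10)
  Stage 1: F_1 = 10^(2.20/10) = 1.660, G_1 = 10^(10.4/10) = 10.96
  Stage 2: F_2 = 10^(8.96/10) = 7.870, G_2 = 10^(−7.04/10) = 0.1977
  Stage 3: F_3 = 10^(4.53/10) = 2.838, G_3 = 10^(18.7/10) = 74.13
Friis cascade:
  F = 1.660 + (7.870 − 1)/10.96 + (2.838 − 1)/2.168 = 3.134
NF = 10 log₁₀(3.134) = 4.96 dB

4.96 dB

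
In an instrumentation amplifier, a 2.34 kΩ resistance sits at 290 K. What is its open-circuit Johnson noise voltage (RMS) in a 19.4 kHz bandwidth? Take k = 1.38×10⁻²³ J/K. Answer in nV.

852 nV

V_n = √(4kTRB)
4kTRB = 4 × 1.38×10⁻²³ × 290 × 2.34×10³ × 1.94×10⁴ = 7.27×10⁻¹³ V²
V_n = √(7.27×10⁻¹³) = 8.52×10⁻⁷ V = 852 nV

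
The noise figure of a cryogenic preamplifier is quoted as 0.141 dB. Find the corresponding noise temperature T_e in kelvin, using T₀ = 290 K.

F = 10^(0.141/10) = 1.033
T_e = (F − 1)·T₀ = (1.033 − 1) × 290 = 9.57 K

9.57 K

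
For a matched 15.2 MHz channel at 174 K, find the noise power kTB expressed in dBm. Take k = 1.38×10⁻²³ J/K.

−104.4 dBm

P_n = kTB = 1.38×10⁻²³ × 174 × 1.52×10⁷ = 3.65×10⁻¹⁴ W
In dBm: 10 log₁₀(3.65×10⁻¹⁴ / 10⁻³) = −104.4 dBm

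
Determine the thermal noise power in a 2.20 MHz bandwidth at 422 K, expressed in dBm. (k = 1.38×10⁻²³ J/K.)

−108.9 dBm

P_n = kTB = 1.38×10⁻²³ × 422 × 2.20×10⁶ = 1.28×10⁻¹⁴ W
In dBm: 10 log₁₀(1.28×10⁻¹⁴ / 10⁻³) = −108.9 dBm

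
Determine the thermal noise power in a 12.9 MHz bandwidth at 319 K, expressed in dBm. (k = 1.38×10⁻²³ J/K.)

−102.5 dBm

P_n = kTB = 1.38×10⁻²³ × 319 × 1.29×10⁷ = 5.68×10⁻¹⁴ W
In dBm: 10 log₁₀(5.68×10⁻¹⁴ / 10⁻³) = −102.5 dBm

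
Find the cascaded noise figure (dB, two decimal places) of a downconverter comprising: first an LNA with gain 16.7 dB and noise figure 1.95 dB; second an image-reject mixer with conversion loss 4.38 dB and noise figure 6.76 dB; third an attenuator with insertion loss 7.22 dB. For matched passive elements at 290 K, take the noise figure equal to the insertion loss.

2.78 dB

Convert to linear (a loss of L dB is a gain of −L dB): F_i = 10^(NF_i/10), G_i = 10^(G_i,dB/10)
  Stage 1: F_1 = 10^(1.95/10) = 1.567, G_1 = 10^(16.7/10) = 46.77
  Stage 2: F_2 = 10^(6.76/10) = 4.742, G_2 = 10^(−4.38/10) = 0.3648
  Stage 3: F_3 = 10^(7.22/10) = 5.272, G_3 = 10^(−7.22/10) = 0.1897
Friis cascade:
  F = 1.567 + (4.742 − 1)/46.77 + (5.272 − 1)/17.06 = 1.897
NF = 10 log₁₀(1.897) = 2.78 dB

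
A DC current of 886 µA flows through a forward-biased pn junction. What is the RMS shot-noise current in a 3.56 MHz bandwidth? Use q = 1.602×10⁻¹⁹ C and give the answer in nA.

31.8 nA

I_n = √(2qI·B)
2qI·B = 2 × 1.602×10⁻¹⁹ × 8.86×10⁻⁴ × 3.56×10⁶ = 1.01×10⁻¹⁵ A²
I_n = √(1.01×10⁻¹⁵) = 3.18×10⁻⁸ A = 31.8 nA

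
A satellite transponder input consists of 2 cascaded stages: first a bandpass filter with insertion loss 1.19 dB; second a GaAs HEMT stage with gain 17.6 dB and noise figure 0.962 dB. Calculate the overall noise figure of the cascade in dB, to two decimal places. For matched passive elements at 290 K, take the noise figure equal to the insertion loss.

Convert to linear (a loss of L dB is a gain of −L dB): F_i = 10^(NF_i/10), G_i = 10^(G_i,dB/10)
  Stage 1: F_1 = 10^(1.19/10) = 1.315, G_1 = 10^(−1.19/10) = 0.7603
  Stage 2: F_2 = 10^(0.962/10) = 1.248, G_2 = 10^(17.6/10) = 57.54
Friis cascade:
  F = 1.315 + (1.248 − 1)/0.7603 = 1.641
NF = 10 log₁₀(1.641) = 2.15 dB

2.15 dB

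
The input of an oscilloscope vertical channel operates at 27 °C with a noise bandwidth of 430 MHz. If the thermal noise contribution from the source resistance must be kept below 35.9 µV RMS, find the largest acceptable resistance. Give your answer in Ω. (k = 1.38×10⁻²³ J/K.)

T = 27 °C + 273.15 = 300.15 K
Johnson–Nyquist: V_n = √(4kTRB) ⇒ R = V_n² / (4kTB)
4kTB = 4 × 1.38×10⁻²³ × 300.15 × 4.30×10⁸ = 7.12×10⁻¹²
R = (3.59×10⁻⁵)² / 7.12×10⁻¹² = 1.81×10² Ω = 181 Ω

181 Ω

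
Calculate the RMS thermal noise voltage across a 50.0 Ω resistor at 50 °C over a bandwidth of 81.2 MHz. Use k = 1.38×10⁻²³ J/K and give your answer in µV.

8.51 µV

T = 50 °C + 273.15 = 323.15 K
V_n = √(4kTRB)
4kTRB = 4 × 1.38×10⁻²³ × 323.15 × 5.00×10¹ × 8.12×10⁷ = 7.24×10⁻¹¹ V²
V_n = √(7.24×10⁻¹¹) = 8.51×10⁻⁶ V = 8.51 µV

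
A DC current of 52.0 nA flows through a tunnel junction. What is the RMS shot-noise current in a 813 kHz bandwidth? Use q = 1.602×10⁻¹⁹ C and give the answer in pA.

116 pA

I_n = √(2qI·B)
2qI·B = 2 × 1.602×10⁻¹⁹ × 5.20×10⁻⁸ × 8.13×10⁵ = 1.35×10⁻²⁰ A²
I_n = √(1.35×10⁻²⁰) = 1.16×10⁻¹⁰ A = 116 pA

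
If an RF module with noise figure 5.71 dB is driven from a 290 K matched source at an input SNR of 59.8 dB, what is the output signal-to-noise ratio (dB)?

By definition F = SNR_in/SNR_out, so in dB: SNR_out = SNR_in − NF
SNR_out = 59.8 − 5.71 = 54.09 dB

54.09 dB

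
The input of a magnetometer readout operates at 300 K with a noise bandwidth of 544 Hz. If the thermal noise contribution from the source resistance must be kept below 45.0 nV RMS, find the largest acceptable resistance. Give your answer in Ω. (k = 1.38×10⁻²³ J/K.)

225 Ω

Johnson–Nyquist: V_n = √(4kTRB) ⇒ R = V_n² / (4kTB)
4kTB = 4 × 1.38×10⁻²³ × 300 × 5.44×10² = 9.01×10⁻¹⁸
R = (4.50×10⁻⁸)² / 9.01×10⁻¹⁸ = 2.25×10² Ω = 225 Ω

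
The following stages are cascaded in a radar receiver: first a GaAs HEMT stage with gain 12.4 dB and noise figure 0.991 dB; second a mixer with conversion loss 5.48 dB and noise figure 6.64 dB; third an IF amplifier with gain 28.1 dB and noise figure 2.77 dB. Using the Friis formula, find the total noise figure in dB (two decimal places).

2.16 dB

Convert to linear (a loss of L dB is a gain of −L dB): F_i = 10^(NF_i/10), G_i = 10^(G_i,dB/10)
  Stage 1: F_1 = 10^(0.991/10) = 1.256, G_1 = 10^(12.4/10) = 17.38
  Stage 2: F_2 = 10^(6.64/10) = 4.613, G_2 = 10^(−5.48/10) = 0.2831
  Stage 3: F_3 = 10^(2.77/10) = 1.892, G_3 = 10^(28.1/10) = 645.7
Friis cascade:
  F = 1.256 + (4.613 − 1)/17.38 + (1.892 − 1)/4.920 = 1.646
NF = 10 log₁₀(1.646) = 2.16 dB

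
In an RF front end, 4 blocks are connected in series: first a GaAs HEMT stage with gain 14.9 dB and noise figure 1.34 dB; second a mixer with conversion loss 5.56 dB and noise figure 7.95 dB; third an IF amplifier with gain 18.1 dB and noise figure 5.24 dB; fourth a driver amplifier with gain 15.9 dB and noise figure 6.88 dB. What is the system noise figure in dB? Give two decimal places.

Convert to linear (a loss of L dB is a gain of −L dB): F_i = 10^(NF_i/10), G_i = 10^(G_i,dB/10)
  Stage 1: F_1 = 10^(1.34/10) = 1.361, G_1 = 10^(14.9/10) = 30.90
  Stage 2: F_2 = 10^(7.95/10) = 6.237, G_2 = 10^(−5.56/10) = 0.2780
  Stage 3: F_3 = 10^(5.24/10) = 3.342, G_3 = 10^(18.1/10) = 64.57
  Stage 4: F_4 = 10^(6.88/10) = 4.875, G_4 = 10^(15.9/10) = 38.90
Friis cascade:
  F = 1.361 + (6.237 − 1)/30.90 + (3.342 − 1)/8.590 + (4.875 − 1)/554.6 = 1.811
NF = 10 log₁₀(1.811) = 2.58 dB

2.58 dB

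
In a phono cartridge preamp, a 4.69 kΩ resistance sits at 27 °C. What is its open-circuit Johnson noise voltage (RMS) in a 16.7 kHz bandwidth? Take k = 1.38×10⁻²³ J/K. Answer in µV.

T = 27 °C + 273.15 = 300.15 K
V_n = √(4kTRB)
4kTRB = 4 × 1.38×10⁻²³ × 300.15 × 4.69×10³ × 1.67×10⁴ = 1.30×10⁻¹² V²
V_n = √(1.30×10⁻¹²) = 1.14×10⁻⁶ V = 1.14 µV

1.14 µV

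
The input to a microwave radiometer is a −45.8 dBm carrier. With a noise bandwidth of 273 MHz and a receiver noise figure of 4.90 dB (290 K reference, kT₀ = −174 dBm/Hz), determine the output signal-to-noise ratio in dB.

Noise floor: N = −174 + 10 log₁₀(B) + NF
10 log₁₀(2.73×10⁸) = 84.36 dB
N = −174 + 84.36 + 4.90 = −84.74 dBm
SNR = P_sig − N = −45.8 − (−84.74) = 38.94 dB → 38.9 dB

38.9 dB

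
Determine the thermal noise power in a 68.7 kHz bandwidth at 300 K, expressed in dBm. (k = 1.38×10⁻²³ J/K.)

−125.5 dBm

P_n = kTB = 1.38×10⁻²³ × 300 × 6.87×10⁴ = 2.84×10⁻¹⁶ W
In dBm: 10 log₁₀(2.84×10⁻¹⁶ / 10⁻³) = −125.5 dBm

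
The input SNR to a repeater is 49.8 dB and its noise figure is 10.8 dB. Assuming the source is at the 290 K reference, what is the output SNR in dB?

39.0 dB

By definition F = SNR_in/SNR_out, so in dB: SNR_out = SNR_in − NF
SNR_out = 49.8 − 10.8 = 39.0 dB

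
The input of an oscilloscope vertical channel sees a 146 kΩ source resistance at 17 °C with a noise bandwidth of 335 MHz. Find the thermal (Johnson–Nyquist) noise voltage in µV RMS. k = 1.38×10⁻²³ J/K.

885 µV

T = 17 °C + 273.15 = 290.15 K
V_n = √(4kTRB)
4kTRB = 4 × 1.38×10⁻²³ × 290.15 × 1.46×10⁵ × 3.35×10⁸ = 7.83×10⁻⁷ V²
V_n = √(7.83×10⁻⁷) = 8.85×10⁻⁴ V = 885 µV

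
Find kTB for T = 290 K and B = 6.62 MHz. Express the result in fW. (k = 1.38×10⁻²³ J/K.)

26.5 fW

P_n = kTB = 1.38×10⁻²³ × 290 × 6.62×10⁶ = 2.65×10⁻¹⁴ W = 26.5 fW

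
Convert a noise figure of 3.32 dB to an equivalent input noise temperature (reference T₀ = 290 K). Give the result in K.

F = 10^(3.32/10) = 2.14783
T_e = (F − 1)·T₀ = (2.14783 − 1) × 290 = 333 K

333 K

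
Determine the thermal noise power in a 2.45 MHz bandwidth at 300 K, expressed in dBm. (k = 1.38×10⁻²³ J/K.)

−109.9 dBm

P_n = kTB = 1.38×10⁻²³ × 300 × 2.45×10⁶ = 1.01×10⁻¹⁴ W
In dBm: 10 log₁₀(1.01×10⁻¹⁴ / 10⁻³) = −109.9 dBm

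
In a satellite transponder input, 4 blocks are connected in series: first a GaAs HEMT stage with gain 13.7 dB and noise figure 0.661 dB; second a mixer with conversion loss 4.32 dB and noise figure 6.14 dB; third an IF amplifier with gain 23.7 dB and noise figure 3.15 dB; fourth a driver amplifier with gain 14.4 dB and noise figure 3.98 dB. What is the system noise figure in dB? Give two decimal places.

Convert to linear (a loss of L dB is a gain of −L dB): F_i = 10^(NF_i/10), G_i = 10^(G_i,dB/10)
  Stage 1: F_1 = 10^(0.661/10) = 1.164, G_1 = 10^(13.7/10) = 23.44
  Stage 2: F_2 = 10^(6.14/10) = 4.111, G_2 = 10^(−4.32/10) = 0.3698
  Stage 3: F_3 = 10^(3.15/10) = 2.065, G_3 = 10^(23.7/10) = 234.4
  Stage 4: F_4 = 10^(3.98/10) = 2.500, G_4 = 10^(14.4/10) = 27.54
Friis cascade:
  F = 1.164 + (4.111 − 1)/23.44 + (2.065 − 1)/8.670 + (2.500 − 1)/2032 = 1.421
NF = 10 log₁₀(1.421) = 1.53 dB

1.53 dB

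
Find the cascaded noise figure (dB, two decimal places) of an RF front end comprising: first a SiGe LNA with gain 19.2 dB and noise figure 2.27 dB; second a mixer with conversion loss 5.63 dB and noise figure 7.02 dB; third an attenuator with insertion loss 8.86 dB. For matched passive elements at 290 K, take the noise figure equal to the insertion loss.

Convert to linear (a loss of L dB is a gain of −L dB): F_i = 10^(NF_i/10), G_i = 10^(G_i,dB/10)
  Stage 1: F_1 = 10^(2.27/10) = 1.687, G_1 = 10^(19.2/10) = 83.18
  Stage 2: F_2 = 10^(7.02/10) = 5.035, G_2 = 10^(−5.63/10) = 0.2735
  Stage 3: F_3 = 10^(8.86/10) = 7.691, G_3 = 10^(−8.86/10) = 0.1300
Friis cascade:
  F = 1.687 + (5.035 − 1)/83.18 + (7.691 − 1)/22.75 = 2.029
NF = 10 log₁₀(2.029) = 3.07 dB

3.07 dB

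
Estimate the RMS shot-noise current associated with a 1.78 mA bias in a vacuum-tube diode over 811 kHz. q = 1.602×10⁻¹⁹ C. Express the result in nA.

21.5 nA

I_n = √(2qI·B)
2qI·B = 2 × 1.602×10⁻¹⁹ × 1.78×10⁻³ × 8.11×10⁵ = 4.63×10⁻¹⁶ A²
I_n = √(4.63×10⁻¹⁶) = 2.15×10⁻⁸ A = 21.5 nA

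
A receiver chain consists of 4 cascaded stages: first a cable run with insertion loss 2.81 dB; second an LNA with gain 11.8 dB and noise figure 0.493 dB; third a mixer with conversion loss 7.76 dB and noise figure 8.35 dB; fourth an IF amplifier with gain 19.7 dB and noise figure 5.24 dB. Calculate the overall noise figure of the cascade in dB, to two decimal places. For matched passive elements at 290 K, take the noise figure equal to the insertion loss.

Convert to linear (a loss of L dB is a gain of −L dB): F_i = 10^(NF_i/10), G_i = 10^(G_i,dB/10)
  Stage 1: F_1 = 10^(2.81/10) = 1.910, G_1 = 10^(−2.81/10) = 0.5236
  Stage 2: F_2 = 10^(0.493/10) = 1.120, G_2 = 10^(11.8/10) = 15.14
  Stage 3: F_3 = 10^(8.35/10) = 6.839, G_3 = 10^(−7.76/10) = 0.1675
  Stage 4: F_4 = 10^(5.24/10) = 3.342, G_4 = 10^(19.7/10) = 93.33
Friis cascade:
  F = 1.910 + (1.120 − 1)/0.5236 + (6.839 − 1)/7.925 + (3.342 − 1)/1.327 = 4.641
NF = 10 log₁₀(4.641) = 6.67 dB

6.67 dB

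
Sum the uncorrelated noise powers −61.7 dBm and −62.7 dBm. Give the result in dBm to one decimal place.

−59.2 dBm

Convert to linear, add, convert back:
P₁ = 6.76×10⁻¹⁰ W, P₂ = 5.37×10⁻¹⁰ W
P_tot = 1.21×10⁻⁹ W → 10 log₁₀(P_tot / 10⁻³) = −59.2 dBm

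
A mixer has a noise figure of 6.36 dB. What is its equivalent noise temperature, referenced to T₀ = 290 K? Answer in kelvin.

F = 10^(6.36/10) = 4.32514
T_e = (F − 1)·T₀ = (4.32514 − 1) × 290 = 964 K

964 K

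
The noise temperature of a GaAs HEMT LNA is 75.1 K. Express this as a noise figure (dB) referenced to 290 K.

1.00 dB

F = 1 + T_e/T₀ = 1 + 75.1/290 = 1.25897
NF = 10 log₁₀(1.25897) = 1.00 dB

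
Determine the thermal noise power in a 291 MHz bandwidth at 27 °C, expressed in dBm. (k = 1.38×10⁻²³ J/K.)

T = 27 °C + 273.15 = 300.15 K
P_n = kTB = 1.38×10⁻²³ × 300.15 × 2.91×10⁸ = 1.21×10⁻¹² W
In dBm: 10 log₁₀(1.21×10⁻¹² / 10⁻³) = −89.2 dBm

−89.2 dBm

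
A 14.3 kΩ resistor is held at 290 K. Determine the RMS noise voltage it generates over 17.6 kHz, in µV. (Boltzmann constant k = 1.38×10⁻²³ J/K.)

2.01 µV

V_n = √(4kTRB)
4kTRB = 4 × 1.38×10⁻²³ × 290 × 1.43×10⁴ × 1.76×10⁴ = 4.03×10⁻¹² V²
V_n = √(4.03×10⁻¹²) = 2.01×10⁻⁶ V = 2.01 µV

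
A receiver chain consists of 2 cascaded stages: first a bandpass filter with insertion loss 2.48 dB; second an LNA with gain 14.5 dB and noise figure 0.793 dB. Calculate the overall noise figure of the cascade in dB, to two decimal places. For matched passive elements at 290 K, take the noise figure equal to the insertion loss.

Convert to linear (a loss of L dB is a gain of −L dB): F_i = 10^(NF_i/10), G_i = 10^(G_i,dB/10)
  Stage 1: F_1 = 10^(2.48/10) = 1.770, G_1 = 10^(−2.48/10) = 0.5649
  Stage 2: F_2 = 10^(0.793/10) = 1.200, G_2 = 10^(14.5/10) = 28.18
Friis cascade:
  F = 1.770 + (1.200 − 1)/0.5649 = 2.125
NF = 10 log₁₀(2.125) = 3.27 dB

3.27 dB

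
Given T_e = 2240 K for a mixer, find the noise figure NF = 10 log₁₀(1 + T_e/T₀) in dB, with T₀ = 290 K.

F = 1 + T_e/T₀ = 1 + 2240/290 = 8.72414
NF = 10 log₁₀(8.72414) = 9.41 dB

9.41 dB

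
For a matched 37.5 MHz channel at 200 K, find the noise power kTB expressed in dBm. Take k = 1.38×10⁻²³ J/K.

−99.9 dBm

P_n = kTB = 1.38×10⁻²³ × 200 × 3.75×10⁷ = 1.03×10⁻¹³ W
In dBm: 10 log₁₀(1.03×10⁻¹³ / 10⁻³) = −99.9 dBm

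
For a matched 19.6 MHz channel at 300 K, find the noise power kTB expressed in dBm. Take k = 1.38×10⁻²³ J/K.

P_n = kTB = 1.38×10⁻²³ × 300 × 1.96×10⁷ = 8.11×10⁻¹⁴ W
In dBm: 10 log₁₀(8.11×10⁻¹⁴ / 10⁻³) = −100.9 dBm

−100.9 dBm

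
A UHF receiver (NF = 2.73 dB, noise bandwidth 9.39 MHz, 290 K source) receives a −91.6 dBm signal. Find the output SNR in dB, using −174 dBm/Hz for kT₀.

9.9 dB

Noise floor: N = −174 + 10 log₁₀(B) + NF
10 log₁₀(9.39×10⁶) = 69.73 dB
N = −174 + 69.73 + 2.73 = −101.54 dBm
SNR = P_sig − N = −91.6 − (−101.54) = 9.94 dB → 9.9 dB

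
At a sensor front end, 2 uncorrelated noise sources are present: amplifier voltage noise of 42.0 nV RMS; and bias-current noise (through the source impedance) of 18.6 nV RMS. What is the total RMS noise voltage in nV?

45.9 nV

Uncorrelated sources add in power (mean-square): V_tot = √(ΣV_i²)
V_tot = √[(4.20×10⁻⁸)² + (1.86×10⁻⁸)²] = 4.59×10⁻⁸ V = 45.9 nV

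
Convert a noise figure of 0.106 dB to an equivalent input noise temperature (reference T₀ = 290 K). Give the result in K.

F = 10^(0.106/10) = 1.02471
T_e = (F − 1)·T₀ = (1.02471 − 1) × 290 = 7.17 K

7.17 K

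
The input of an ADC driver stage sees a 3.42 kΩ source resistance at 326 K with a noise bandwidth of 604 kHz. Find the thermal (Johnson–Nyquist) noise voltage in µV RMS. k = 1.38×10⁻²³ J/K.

V_n = √(4kTRB)
4kTRB = 4 × 1.38×10⁻²³ × 326 × 3.42×10³ × 6.04×10⁵ = 3.72×10⁻¹¹ V²
V_n = √(3.72×10⁻¹¹) = 6.10×10⁻⁶ V = 6.10 µV

6.10 µV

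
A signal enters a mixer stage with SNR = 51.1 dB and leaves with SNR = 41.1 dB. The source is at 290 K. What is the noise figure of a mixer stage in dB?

10.0 dB

NF (dB) = SNR_in(dB) − SNR_out(dB) when the source is at T₀
NF = 51.1 − 41.1 = 10.0 dB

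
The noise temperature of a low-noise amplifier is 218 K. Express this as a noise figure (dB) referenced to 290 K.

F = 1 + T_e/T₀ = 1 + 218/290 = 1.75172
NF = 10 log₁₀(1.75172) = 2.43 dB

2.43 dB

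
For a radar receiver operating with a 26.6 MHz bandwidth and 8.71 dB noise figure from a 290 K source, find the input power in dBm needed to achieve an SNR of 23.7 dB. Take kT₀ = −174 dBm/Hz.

Sensitivity = −174 + 10 log₁₀(B) + NF + SNR_min
= −174 + 74.25 + 8.71 + 23.7
= −67.34 dBm → −67.3 dBm

−67.3 dBm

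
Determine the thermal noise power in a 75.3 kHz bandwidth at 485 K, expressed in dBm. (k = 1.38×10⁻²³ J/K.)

P_n = kTB = 1.38×10⁻²³ × 485 × 7.53×10⁴ = 5.04×10⁻¹⁶ W
In dBm: 10 log₁₀(5.04×10⁻¹⁶ / 10⁻³) = −123.0 dBm

−123.0 dBm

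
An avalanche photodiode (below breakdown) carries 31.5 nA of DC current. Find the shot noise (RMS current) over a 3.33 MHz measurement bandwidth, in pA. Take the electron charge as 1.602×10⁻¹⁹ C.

I_n = √(2qI·B)
2qI·B = 2 × 1.602×10⁻¹⁹ × 3.15×10⁻⁸ × 3.33×10⁶ = 3.36×10⁻²⁰ A²
I_n = √(3.36×10⁻²⁰) = 1.83×10⁻¹⁰ A = 183 pA

183 pA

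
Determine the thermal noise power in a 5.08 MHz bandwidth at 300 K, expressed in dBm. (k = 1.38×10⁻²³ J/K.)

−106.8 dBm

P_n = kTB = 1.38×10⁻²³ × 300 × 5.08×10⁶ = 2.10×10⁻¹⁴ W
In dBm: 10 log₁₀(2.10×10⁻¹⁴ / 10⁻³) = −106.8 dBm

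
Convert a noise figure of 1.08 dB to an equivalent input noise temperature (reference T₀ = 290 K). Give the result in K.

81.9 K

F = 10^(1.08/10) = 1.28233
T_e = (F − 1)·T₀ = (1.28233 − 1) × 290 = 81.9 K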